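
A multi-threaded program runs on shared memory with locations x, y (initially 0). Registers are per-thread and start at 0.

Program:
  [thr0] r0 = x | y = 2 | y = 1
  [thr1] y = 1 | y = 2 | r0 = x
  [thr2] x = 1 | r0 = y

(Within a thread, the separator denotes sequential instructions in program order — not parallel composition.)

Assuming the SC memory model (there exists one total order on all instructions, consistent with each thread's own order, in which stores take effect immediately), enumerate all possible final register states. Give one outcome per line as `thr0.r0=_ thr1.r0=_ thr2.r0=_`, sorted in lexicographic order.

outcome vector order: (thr0.r0,thr1.r0,thr2.r0)
|SC outcomes| = 10

thr0.r0=0 thr1.r0=0 thr2.r0=1
thr0.r0=0 thr1.r0=0 thr2.r0=2
thr0.r0=0 thr1.r0=1 thr2.r0=0
thr0.r0=0 thr1.r0=1 thr2.r0=1
thr0.r0=0 thr1.r0=1 thr2.r0=2
thr0.r0=1 thr1.r0=0 thr2.r0=1
thr0.r0=1 thr1.r0=0 thr2.r0=2
thr0.r0=1 thr1.r0=1 thr2.r0=0
thr0.r0=1 thr1.r0=1 thr2.r0=1
thr0.r0=1 thr1.r0=1 thr2.r0=2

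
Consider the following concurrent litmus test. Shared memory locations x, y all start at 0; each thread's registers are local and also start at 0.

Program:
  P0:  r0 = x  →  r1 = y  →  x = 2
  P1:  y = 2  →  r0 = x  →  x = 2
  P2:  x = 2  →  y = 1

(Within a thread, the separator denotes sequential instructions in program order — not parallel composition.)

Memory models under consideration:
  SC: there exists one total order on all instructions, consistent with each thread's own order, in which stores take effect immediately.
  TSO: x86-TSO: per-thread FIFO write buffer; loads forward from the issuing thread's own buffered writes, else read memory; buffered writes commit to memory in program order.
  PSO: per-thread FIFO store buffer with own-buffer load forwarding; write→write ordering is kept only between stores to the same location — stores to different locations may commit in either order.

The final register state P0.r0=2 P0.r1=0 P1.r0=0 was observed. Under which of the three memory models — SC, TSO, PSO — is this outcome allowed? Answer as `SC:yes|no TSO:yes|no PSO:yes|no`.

SC:no TSO:yes PSO:yes

outcome vector order: (P0.r0,P0.r1,P1.r0)
SC: 11 outcomes — {<0 0 0> <0 0 2> <0 1 0> <0 1 2> <0 2 0> <0 2 2> <2 0 2> <2 1 0> <2 1 2> <2 2 0> <2 2 2>}
TSO: 12 outcomes — {<0 0 0> <0 0 2> <0 1 0> <0 1 2> <0 2 0> <0 2 2> <2 0 0> <2 0 2> <2 1 0> <2 1 2> <2 2 0> <2 2 2>}
PSO: 12 outcomes — {<0 0 0> <0 0 2> <0 1 0> <0 1 2> <0 2 0> <0 2 2> <2 0 0> <2 0 2> <2 1 0> <2 1 2> <2 2 0> <2 2 2>}
target <2 0 0> ∈ {TSO,PSO}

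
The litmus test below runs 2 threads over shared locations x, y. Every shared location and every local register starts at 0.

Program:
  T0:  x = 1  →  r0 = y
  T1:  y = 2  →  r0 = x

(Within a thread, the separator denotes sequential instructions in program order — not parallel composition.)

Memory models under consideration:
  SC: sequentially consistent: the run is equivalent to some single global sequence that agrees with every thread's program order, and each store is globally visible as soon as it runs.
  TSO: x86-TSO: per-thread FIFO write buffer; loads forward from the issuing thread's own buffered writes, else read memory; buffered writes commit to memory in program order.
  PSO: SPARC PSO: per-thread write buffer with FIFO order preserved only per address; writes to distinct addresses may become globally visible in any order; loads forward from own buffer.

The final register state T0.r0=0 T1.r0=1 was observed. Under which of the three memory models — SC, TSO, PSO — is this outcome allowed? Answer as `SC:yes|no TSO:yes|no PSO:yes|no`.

outcome vector order: (T0.r0,T1.r0)
[SC] allowed = {<0 1>, <2 0>, <2 1>}
[TSO] allowed = {<0 0>, <0 1>, <2 0>, <2 1>}
[PSO] allowed = {<0 0>, <0 1>, <2 0>, <2 1>}
target <0 1> ∈ {SC,TSO,PSO}

SC:yes TSO:yes PSO:yes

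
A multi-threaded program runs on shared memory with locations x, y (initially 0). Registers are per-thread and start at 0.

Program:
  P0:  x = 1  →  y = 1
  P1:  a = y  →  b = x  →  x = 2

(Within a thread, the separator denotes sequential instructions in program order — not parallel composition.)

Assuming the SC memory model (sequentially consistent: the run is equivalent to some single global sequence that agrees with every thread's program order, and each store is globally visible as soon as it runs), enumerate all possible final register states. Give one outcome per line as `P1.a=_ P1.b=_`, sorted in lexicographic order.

P1.a=0 P1.b=0
P1.a=0 P1.b=1
P1.a=1 P1.b=1

outcome vector order: (P1.a,P1.b)
|SC outcomes| = 3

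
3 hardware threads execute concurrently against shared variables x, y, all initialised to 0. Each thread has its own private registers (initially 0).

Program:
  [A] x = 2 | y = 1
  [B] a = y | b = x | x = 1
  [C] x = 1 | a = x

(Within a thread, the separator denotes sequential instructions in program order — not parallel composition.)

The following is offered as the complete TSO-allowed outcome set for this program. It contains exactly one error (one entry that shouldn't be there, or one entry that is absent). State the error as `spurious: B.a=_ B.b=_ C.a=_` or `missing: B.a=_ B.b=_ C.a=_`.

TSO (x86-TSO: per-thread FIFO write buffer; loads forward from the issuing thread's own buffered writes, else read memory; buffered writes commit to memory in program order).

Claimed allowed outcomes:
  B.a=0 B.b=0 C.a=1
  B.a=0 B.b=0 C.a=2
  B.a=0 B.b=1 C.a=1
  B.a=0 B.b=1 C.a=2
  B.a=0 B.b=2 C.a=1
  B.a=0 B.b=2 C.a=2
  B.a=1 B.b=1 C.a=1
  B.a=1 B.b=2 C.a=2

outcome vector order: (B.a,B.b,C.a)
TSO (9): <0 0 1>, <0 0 2>, <0 1 1>, <0 1 2>, <0 2 1>, <0 2 2>, <1 1 1>, <1 2 1>, <1 2 2>
TSO∖claimed = {<1 2 1>}

missing: B.a=1 B.b=2 C.a=1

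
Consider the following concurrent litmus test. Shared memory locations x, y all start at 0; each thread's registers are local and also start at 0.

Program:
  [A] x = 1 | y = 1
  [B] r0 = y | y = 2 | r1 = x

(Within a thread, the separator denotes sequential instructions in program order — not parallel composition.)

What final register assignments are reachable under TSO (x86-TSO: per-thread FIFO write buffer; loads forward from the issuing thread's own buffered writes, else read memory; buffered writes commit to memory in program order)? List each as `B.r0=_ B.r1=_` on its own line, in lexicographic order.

B.r0=0 B.r1=0
B.r0=0 B.r1=1
B.r0=1 B.r1=1

outcome vector order: (B.r0,B.r1)
|TSO outcomes| = 3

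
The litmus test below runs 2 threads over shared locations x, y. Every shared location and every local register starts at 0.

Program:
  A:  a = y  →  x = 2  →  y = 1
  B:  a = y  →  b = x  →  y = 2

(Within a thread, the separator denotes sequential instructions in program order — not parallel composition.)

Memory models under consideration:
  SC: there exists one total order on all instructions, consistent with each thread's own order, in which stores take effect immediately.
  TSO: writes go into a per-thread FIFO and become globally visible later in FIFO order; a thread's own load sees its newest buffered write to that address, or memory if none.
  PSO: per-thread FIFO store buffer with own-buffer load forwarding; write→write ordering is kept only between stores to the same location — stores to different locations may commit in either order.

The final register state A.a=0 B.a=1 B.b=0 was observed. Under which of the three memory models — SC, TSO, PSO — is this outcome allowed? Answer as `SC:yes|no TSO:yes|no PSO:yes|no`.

outcome vector order: (A.a,B.a,B.b)
SC (4): 0/0/0; 0/0/2; 0/1/2; 2/0/0
TSO (4): 0/0/0; 0/0/2; 0/1/2; 2/0/0
PSO (5): 0/0/0; 0/0/2; 0/1/0; 0/1/2; 2/0/0
target 0/1/0 ∈ {PSO}

SC:no TSO:no PSO:yes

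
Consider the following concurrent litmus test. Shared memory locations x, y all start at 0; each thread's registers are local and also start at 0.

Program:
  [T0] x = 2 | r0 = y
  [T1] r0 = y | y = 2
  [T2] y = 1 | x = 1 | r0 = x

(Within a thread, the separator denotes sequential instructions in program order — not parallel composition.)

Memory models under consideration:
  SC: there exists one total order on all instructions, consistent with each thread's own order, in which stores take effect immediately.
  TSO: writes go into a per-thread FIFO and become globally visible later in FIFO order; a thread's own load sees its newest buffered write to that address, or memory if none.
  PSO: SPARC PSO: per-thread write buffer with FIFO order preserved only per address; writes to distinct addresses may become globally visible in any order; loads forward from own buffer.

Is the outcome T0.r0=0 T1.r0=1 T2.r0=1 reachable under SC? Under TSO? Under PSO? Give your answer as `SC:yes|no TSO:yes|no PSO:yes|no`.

outcome vector order: (T0.r0,T1.r0,T2.r0)
[SC] allowed = {<0 0 1> <0 1 1> <1 0 1> <1 0 2> <1 1 1> <1 1 2> <2 0 1> <2 0 2> <2 1 1> <2 1 2>}
[TSO] allowed = {<0 0 1> <0 0 2> <0 1 1> <0 1 2> <1 0 1> <1 0 2> <1 1 1> <1 1 2> <2 0 1> <2 0 2> <2 1 1> <2 1 2>}
[PSO] allowed = {<0 0 1> <0 0 2> <0 1 1> <0 1 2> <1 0 1> <1 0 2> <1 1 1> <1 1 2> <2 0 1> <2 0 2> <2 1 1> <2 1 2>}
target <0 1 1> ∈ {SC,TSO,PSO}

SC:yes TSO:yes PSO:yes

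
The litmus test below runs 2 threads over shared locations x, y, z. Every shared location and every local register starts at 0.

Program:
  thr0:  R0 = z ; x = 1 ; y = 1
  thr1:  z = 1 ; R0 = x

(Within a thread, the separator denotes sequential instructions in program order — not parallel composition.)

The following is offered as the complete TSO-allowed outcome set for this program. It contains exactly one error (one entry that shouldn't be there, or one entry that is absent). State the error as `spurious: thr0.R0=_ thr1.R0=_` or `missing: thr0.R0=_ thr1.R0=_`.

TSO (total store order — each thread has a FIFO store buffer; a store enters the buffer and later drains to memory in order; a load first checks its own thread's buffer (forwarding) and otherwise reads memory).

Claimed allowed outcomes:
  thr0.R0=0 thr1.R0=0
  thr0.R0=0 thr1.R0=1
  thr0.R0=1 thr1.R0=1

missing: thr0.R0=1 thr1.R0=0

outcome vector order: (thr0.R0,thr1.R0)
TSO (4): <0 0>, <0 1>, <1 0>, <1 1>
TSO∖claimed = {<1 0>}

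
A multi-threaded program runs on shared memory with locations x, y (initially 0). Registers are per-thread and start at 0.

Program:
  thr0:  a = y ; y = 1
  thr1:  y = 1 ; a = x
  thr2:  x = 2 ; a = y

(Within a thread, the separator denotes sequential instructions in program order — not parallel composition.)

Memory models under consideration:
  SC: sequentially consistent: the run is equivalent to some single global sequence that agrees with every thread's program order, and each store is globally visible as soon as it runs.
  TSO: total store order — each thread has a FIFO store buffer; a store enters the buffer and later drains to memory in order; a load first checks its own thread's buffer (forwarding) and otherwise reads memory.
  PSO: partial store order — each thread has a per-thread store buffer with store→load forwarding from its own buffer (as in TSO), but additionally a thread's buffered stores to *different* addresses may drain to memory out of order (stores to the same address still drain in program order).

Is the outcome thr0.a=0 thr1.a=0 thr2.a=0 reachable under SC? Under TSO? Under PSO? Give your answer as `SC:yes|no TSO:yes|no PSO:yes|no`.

outcome vector order: (thr0.a,thr1.a,thr2.a)
[SC] allowed = {0/0/1; 0/2/0; 0/2/1; 1/0/1; 1/2/0; 1/2/1}
[TSO] allowed = {0/0/0; 0/0/1; 0/2/0; 0/2/1; 1/0/0; 1/0/1; 1/2/0; 1/2/1}
[PSO] allowed = {0/0/0; 0/0/1; 0/2/0; 0/2/1; 1/0/0; 1/0/1; 1/2/0; 1/2/1}
target 0/0/0 ∈ {TSO,PSO}

SC:no TSO:yes PSO:yes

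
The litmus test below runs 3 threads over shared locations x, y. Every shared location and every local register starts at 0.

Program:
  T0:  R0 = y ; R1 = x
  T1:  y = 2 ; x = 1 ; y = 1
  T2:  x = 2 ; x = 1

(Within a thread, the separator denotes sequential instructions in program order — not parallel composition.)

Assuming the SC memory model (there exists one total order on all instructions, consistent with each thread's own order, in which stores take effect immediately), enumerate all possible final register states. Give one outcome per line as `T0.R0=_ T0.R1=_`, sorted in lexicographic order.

T0.R0=0 T0.R1=0
T0.R0=0 T0.R1=1
T0.R0=0 T0.R1=2
T0.R0=1 T0.R1=1
T0.R0=1 T0.R1=2
T0.R0=2 T0.R1=0
T0.R0=2 T0.R1=1
T0.R0=2 T0.R1=2

outcome vector order: (T0.R0,T0.R1)
|SC outcomes| = 8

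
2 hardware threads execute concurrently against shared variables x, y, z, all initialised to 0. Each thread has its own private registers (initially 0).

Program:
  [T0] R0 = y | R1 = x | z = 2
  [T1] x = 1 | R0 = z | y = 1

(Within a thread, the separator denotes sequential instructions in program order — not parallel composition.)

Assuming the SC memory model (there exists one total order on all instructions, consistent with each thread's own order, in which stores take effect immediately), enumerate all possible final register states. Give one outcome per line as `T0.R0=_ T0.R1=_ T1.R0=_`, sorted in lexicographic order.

outcome vector order: (T0.R0,T0.R1,T1.R0)
|SC outcomes| = 5

T0.R0=0 T0.R1=0 T1.R0=0
T0.R0=0 T0.R1=0 T1.R0=2
T0.R0=0 T0.R1=1 T1.R0=0
T0.R0=0 T0.R1=1 T1.R0=2
T0.R0=1 T0.R1=1 T1.R0=0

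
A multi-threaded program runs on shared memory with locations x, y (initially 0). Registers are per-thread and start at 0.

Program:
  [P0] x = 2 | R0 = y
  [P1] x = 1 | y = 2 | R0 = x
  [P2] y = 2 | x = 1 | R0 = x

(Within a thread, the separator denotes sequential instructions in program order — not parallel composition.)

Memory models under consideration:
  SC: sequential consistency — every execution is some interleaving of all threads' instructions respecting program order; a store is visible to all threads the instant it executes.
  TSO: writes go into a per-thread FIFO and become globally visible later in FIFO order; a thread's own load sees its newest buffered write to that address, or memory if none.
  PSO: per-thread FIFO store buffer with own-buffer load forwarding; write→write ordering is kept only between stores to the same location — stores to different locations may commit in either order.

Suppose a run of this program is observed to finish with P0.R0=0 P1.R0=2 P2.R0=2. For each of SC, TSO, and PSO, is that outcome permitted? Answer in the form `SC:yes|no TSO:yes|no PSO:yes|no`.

SC:no TSO:yes PSO:yes

outcome vector order: (P0.R0,P1.R0,P2.R0)
SC: 6 outcomes — {011, 021, 211, 212, 221, 222}
TSO: 8 outcomes — {011, 012, 021, 022, 211, 212, 221, 222}
PSO: 8 outcomes — {011, 012, 021, 022, 211, 212, 221, 222}
target 022 ∈ {TSO,PSO}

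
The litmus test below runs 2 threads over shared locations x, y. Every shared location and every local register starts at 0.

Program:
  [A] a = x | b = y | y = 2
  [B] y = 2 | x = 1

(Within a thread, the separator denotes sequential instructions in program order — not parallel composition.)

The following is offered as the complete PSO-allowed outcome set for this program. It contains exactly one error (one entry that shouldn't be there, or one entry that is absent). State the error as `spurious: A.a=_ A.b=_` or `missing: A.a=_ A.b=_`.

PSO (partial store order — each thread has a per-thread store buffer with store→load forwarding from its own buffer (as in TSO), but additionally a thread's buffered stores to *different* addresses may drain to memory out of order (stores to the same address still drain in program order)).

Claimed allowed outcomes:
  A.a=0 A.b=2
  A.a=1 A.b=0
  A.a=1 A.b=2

outcome vector order: (A.a,A.b)
under PSO → (0,0); (0,2); (1,0); (1,2)
PSO∖claimed = {(0,0)}

missing: A.a=0 A.b=0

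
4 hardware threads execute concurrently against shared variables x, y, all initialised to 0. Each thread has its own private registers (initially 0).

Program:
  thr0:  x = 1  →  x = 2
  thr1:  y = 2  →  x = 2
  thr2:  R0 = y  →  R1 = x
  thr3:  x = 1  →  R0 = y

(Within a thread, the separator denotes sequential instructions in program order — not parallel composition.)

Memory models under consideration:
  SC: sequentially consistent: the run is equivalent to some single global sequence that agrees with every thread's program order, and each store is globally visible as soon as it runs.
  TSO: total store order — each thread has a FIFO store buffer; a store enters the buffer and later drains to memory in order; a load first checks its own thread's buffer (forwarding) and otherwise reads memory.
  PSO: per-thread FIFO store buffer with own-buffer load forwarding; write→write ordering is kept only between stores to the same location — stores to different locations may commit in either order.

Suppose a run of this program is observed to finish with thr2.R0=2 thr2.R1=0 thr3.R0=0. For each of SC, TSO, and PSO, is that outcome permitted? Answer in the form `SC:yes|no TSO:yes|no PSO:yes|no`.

outcome vector order: (thr2.R0,thr2.R1,thr3.R0)
SC: 11 outcomes — {0/0/0 0/0/2 0/1/0 0/1/2 0/2/0 0/2/2 2/0/2 2/1/0 2/1/2 2/2/0 2/2/2}
TSO: 12 outcomes — {0/0/0 0/0/2 0/1/0 0/1/2 0/2/0 0/2/2 2/0/0 2/0/2 2/1/0 2/1/2 2/2/0 2/2/2}
PSO: 12 outcomes — {0/0/0 0/0/2 0/1/0 0/1/2 0/2/0 0/2/2 2/0/0 2/0/2 2/1/0 2/1/2 2/2/0 2/2/2}
target 2/0/0 ∈ {TSO,PSO}

SC:no TSO:yes PSO:yes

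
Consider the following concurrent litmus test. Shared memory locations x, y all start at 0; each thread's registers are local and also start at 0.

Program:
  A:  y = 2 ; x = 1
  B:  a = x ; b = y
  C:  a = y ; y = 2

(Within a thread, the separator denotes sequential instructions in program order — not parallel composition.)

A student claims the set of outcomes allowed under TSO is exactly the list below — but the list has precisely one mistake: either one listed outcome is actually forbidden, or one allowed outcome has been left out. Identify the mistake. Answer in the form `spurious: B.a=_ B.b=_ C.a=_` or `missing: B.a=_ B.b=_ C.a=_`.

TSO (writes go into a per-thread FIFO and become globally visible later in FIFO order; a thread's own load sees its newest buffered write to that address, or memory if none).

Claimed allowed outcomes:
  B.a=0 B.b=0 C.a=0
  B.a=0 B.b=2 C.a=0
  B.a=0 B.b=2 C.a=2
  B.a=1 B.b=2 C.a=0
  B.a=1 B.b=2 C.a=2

outcome vector order: (B.a,B.b,C.a)
under TSO → 000 002 020 022 120 122
TSO∖claimed = {002}

missing: B.a=0 B.b=0 C.a=2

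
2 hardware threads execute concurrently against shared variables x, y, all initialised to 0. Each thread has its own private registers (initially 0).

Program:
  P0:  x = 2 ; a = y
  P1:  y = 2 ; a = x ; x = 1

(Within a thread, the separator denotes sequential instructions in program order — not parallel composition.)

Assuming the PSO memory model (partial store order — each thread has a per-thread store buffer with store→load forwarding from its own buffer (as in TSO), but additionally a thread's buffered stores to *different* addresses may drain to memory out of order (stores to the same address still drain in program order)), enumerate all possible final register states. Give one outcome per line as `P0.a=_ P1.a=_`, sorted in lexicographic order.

P0.a=0 P1.a=0
P0.a=0 P1.a=2
P0.a=2 P1.a=0
P0.a=2 P1.a=2

outcome vector order: (P0.a,P1.a)
|PSO outcomes| = 4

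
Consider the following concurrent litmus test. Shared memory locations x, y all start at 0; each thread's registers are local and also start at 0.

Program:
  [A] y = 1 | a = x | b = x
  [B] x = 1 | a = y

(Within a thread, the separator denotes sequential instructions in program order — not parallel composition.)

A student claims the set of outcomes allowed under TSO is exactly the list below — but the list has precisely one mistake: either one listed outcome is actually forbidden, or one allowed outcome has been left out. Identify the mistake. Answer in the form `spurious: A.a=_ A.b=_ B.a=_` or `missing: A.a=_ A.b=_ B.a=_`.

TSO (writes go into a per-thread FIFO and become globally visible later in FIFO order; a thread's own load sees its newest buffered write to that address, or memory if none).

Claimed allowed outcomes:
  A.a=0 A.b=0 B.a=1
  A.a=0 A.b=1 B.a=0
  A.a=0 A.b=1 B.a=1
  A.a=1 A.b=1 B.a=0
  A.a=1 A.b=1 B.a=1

missing: A.a=0 A.b=0 B.a=0

outcome vector order: (A.a,A.b,B.a)
under TSO → <0 0 0>, <0 0 1>, <0 1 0>, <0 1 1>, <1 1 0>, <1 1 1>
TSO∖claimed = {<0 0 0>}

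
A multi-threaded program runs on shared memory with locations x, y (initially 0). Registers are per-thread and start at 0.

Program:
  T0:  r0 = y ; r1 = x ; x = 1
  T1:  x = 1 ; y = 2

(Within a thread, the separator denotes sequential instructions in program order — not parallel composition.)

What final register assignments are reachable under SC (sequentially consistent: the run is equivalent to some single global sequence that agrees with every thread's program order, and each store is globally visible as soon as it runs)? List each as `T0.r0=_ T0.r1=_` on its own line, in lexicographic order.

outcome vector order: (T0.r0,T0.r1)
|SC outcomes| = 3

T0.r0=0 T0.r1=0
T0.r0=0 T0.r1=1
T0.r0=2 T0.r1=1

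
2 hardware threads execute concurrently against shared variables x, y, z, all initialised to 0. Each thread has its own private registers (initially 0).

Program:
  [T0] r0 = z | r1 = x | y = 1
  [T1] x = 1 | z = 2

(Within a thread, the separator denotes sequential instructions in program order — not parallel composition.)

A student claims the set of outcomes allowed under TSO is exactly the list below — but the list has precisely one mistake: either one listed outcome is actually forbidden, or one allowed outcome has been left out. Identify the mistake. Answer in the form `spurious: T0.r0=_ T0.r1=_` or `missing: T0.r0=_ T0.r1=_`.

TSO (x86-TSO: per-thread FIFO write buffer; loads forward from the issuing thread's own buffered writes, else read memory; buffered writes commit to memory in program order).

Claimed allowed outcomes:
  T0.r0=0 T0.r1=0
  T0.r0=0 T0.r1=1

missing: T0.r0=2 T0.r1=1

outcome vector order: (T0.r0,T0.r1)
under TSO → (0,0) (0,1) (2,1)
TSO∖claimed = {(2,1)}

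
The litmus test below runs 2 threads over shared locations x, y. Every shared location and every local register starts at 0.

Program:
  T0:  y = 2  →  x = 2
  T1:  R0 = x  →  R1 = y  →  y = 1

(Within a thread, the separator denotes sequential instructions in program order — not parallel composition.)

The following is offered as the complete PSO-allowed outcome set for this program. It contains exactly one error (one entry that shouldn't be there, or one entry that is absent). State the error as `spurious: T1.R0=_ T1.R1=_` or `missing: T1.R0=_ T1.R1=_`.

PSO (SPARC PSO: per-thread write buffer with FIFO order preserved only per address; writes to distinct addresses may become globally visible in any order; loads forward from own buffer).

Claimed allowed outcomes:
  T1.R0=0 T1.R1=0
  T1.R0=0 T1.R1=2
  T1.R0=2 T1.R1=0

missing: T1.R0=2 T1.R1=2

outcome vector order: (T1.R0,T1.R1)
under PSO → (0,0); (0,2); (2,0); (2,2)
PSO∖claimed = {(2,2)}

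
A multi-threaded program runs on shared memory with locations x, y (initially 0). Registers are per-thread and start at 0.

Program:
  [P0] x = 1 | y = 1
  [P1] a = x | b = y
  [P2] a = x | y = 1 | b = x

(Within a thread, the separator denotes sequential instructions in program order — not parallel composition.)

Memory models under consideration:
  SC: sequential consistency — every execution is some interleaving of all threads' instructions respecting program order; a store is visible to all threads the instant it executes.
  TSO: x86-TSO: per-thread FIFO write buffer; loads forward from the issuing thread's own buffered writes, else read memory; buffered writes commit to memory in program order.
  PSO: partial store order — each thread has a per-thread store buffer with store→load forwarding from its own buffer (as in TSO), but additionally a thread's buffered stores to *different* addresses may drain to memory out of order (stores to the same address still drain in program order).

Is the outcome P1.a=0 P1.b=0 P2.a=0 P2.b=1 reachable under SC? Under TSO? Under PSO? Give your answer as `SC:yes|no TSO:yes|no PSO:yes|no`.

outcome vector order: (P1.a,P1.b,P2.a,P2.b)
SC: 11 outcomes — {0000 0001 0011 0100 0101 0111 1001 1011 1100 1101 1111}
TSO: 12 outcomes — {0000 0001 0011 0100 0101 0111 1000 1001 1011 1100 1101 1111}
PSO: 12 outcomes — {0000 0001 0011 0100 0101 0111 1000 1001 1011 1100 1101 1111}
target 0001 ∈ {SC,TSO,PSO}

SC:yes TSO:yes PSO:yes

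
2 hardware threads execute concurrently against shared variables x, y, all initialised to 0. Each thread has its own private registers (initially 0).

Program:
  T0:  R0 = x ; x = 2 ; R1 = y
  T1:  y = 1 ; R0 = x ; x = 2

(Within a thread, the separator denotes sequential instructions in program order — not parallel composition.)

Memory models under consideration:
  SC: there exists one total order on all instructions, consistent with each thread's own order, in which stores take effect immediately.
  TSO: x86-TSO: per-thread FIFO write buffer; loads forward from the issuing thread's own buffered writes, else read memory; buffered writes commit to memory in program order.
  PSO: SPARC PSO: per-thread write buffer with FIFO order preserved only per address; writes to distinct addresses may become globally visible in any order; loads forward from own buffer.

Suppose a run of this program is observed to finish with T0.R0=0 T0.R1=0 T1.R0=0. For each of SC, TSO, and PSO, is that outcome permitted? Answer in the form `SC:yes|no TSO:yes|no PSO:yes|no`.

SC:no TSO:yes PSO:yes

outcome vector order: (T0.R0,T0.R1,T1.R0)
SC (4): 002, 010, 012, 210
TSO (5): 000, 002, 010, 012, 210
PSO (6): 000, 002, 010, 012, 200, 210
target 000 ∈ {TSO,PSO}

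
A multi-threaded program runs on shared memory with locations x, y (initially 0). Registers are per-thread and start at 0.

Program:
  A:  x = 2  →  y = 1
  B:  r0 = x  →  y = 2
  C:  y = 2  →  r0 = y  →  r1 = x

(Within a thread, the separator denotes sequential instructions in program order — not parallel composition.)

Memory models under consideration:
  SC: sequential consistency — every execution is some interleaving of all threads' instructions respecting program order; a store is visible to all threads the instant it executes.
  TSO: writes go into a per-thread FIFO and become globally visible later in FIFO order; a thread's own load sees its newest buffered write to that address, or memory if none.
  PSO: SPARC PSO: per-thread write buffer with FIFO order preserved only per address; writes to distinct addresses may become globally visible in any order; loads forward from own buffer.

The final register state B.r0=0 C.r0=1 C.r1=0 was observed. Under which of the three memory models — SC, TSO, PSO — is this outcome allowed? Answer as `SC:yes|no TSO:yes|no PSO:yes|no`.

outcome vector order: (B.r0,C.r0,C.r1)
under SC → (0,1,2), (0,2,0), (0,2,2), (2,1,2), (2,2,0), (2,2,2)
under TSO → (0,1,2), (0,2,0), (0,2,2), (2,1,2), (2,2,0), (2,2,2)
under PSO → (0,1,0), (0,1,2), (0,2,0), (0,2,2), (2,1,0), (2,1,2), (2,2,0), (2,2,2)
target (0,1,0) ∈ {PSO}

SC:no TSO:no PSO:yes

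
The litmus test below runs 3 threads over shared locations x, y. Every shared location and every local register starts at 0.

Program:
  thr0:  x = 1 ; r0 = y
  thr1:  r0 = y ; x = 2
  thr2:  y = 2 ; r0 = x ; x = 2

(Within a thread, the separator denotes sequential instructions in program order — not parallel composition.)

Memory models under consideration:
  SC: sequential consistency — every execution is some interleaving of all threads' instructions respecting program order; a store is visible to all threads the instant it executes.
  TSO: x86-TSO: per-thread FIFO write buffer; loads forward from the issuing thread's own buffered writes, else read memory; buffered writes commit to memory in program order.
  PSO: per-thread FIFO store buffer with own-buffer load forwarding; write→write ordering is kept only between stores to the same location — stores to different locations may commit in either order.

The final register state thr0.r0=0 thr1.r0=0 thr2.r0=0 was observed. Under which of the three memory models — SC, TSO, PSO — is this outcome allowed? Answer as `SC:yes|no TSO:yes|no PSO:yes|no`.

outcome vector order: (thr0.r0,thr1.r0,thr2.r0)
SC (10): 001 002 021 022 200 201 202 220 221 222
TSO (12): 000 001 002 020 021 022 200 201 202 220 221 222
PSO (12): 000 001 002 020 021 022 200 201 202 220 221 222
target 000 ∈ {TSO,PSO}

SC:no TSO:yes PSO:yes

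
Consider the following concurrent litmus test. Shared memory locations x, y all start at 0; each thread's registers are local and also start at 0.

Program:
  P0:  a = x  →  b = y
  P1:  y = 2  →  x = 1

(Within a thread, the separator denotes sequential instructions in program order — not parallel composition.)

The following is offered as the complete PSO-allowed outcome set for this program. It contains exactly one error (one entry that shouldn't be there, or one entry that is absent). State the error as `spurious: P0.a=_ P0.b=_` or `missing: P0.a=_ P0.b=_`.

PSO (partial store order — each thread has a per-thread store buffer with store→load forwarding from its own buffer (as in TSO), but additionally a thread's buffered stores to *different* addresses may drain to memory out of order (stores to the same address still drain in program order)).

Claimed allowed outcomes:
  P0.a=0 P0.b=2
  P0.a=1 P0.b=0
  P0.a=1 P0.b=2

missing: P0.a=0 P0.b=0

outcome vector order: (P0.a,P0.b)
PSO: 4 outcomes — {(0,0), (0,2), (1,0), (1,2)}
PSO∖claimed = {(0,0)}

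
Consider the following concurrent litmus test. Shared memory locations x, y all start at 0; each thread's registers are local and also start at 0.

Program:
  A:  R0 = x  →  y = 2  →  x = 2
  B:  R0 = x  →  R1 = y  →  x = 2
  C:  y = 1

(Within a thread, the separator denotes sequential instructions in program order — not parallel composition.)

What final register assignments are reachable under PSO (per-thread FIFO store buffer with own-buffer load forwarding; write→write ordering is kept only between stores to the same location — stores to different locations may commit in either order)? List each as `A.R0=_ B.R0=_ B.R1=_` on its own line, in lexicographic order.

A.R0=0 B.R0=0 B.R1=0
A.R0=0 B.R0=0 B.R1=1
A.R0=0 B.R0=0 B.R1=2
A.R0=0 B.R0=2 B.R1=0
A.R0=0 B.R0=2 B.R1=1
A.R0=0 B.R0=2 B.R1=2
A.R0=2 B.R0=0 B.R1=0
A.R0=2 B.R0=0 B.R1=1

outcome vector order: (A.R0,B.R0,B.R1)
|PSO outcomes| = 8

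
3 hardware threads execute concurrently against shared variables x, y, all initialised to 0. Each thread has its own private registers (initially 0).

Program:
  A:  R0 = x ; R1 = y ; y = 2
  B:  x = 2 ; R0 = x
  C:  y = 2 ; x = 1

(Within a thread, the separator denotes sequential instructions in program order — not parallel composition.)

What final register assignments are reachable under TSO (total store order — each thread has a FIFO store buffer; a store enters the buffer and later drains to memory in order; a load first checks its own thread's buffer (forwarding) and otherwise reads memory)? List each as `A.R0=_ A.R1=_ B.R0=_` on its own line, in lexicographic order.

A.R0=0 A.R1=0 B.R0=1
A.R0=0 A.R1=0 B.R0=2
A.R0=0 A.R1=2 B.R0=1
A.R0=0 A.R1=2 B.R0=2
A.R0=1 A.R1=2 B.R0=1
A.R0=1 A.R1=2 B.R0=2
A.R0=2 A.R1=0 B.R0=1
A.R0=2 A.R1=0 B.R0=2
A.R0=2 A.R1=2 B.R0=1
A.R0=2 A.R1=2 B.R0=2

outcome vector order: (A.R0,A.R1,B.R0)
|TSO outcomes| = 10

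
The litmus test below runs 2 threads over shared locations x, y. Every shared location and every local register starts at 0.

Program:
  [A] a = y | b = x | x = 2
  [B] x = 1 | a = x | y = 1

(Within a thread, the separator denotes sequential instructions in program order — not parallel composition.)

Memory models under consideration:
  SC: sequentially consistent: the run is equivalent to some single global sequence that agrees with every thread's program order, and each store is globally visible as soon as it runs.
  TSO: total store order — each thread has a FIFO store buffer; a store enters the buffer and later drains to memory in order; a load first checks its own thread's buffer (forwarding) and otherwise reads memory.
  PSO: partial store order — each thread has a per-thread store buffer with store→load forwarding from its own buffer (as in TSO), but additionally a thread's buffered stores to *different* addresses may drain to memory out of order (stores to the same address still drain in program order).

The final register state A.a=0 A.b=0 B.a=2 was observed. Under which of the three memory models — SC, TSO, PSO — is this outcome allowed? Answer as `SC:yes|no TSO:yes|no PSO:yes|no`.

outcome vector order: (A.a,A.b,B.a)
[SC] allowed = {0/0/1, 0/0/2, 0/1/1, 0/1/2, 1/1/1}
[TSO] allowed = {0/0/1, 0/0/2, 0/1/1, 0/1/2, 1/1/1}
[PSO] allowed = {0/0/1, 0/0/2, 0/1/1, 0/1/2, 1/0/1, 1/1/1}
target 0/0/2 ∈ {SC,TSO,PSO}

SC:yes TSO:yes PSO:yes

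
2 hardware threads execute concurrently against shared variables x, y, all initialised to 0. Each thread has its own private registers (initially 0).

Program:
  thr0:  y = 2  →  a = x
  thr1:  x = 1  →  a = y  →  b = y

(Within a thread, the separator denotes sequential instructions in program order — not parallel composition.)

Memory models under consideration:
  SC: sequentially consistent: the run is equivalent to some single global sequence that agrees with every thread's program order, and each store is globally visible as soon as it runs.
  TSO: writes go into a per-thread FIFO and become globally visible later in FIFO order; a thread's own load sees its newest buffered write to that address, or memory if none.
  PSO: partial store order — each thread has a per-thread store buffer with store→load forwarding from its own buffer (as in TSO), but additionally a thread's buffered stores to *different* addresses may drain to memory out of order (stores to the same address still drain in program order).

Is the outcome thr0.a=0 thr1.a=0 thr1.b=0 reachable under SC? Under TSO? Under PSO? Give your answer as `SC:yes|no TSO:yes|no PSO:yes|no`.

outcome vector order: (thr0.a,thr1.a,thr1.b)
SC: 4 outcomes — {022, 100, 102, 122}
TSO: 6 outcomes — {000, 002, 022, 100, 102, 122}
PSO: 6 outcomes — {000, 002, 022, 100, 102, 122}
target 000 ∈ {TSO,PSO}

SC:no TSO:yes PSO:yes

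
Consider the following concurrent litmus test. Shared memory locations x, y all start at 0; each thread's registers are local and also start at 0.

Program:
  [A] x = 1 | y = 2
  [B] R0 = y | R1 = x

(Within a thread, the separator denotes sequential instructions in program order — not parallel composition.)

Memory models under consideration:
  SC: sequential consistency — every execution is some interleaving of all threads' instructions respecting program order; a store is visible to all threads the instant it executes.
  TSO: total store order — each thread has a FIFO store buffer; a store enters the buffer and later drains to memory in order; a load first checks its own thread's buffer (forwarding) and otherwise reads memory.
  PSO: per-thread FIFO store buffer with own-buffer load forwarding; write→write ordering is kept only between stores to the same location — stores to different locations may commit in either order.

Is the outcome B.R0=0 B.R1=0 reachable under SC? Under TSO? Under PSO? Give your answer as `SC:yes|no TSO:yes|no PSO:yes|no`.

SC:yes TSO:yes PSO:yes

outcome vector order: (B.R0,B.R1)
[SC] allowed = {<0 0>; <0 1>; <2 1>}
[TSO] allowed = {<0 0>; <0 1>; <2 1>}
[PSO] allowed = {<0 0>; <0 1>; <2 0>; <2 1>}
target <0 0> ∈ {SC,TSO,PSO}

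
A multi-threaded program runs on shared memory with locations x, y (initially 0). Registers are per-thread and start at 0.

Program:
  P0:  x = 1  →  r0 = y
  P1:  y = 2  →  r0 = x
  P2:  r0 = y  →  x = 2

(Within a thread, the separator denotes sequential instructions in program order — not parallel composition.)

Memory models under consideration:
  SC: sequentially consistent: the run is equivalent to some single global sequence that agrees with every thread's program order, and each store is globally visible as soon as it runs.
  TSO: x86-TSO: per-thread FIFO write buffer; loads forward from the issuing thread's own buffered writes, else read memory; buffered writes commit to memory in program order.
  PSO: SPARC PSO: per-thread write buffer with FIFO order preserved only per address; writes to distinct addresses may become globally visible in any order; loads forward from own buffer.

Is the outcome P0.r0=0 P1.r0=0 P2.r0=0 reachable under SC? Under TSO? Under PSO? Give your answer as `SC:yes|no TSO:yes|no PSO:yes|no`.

outcome vector order: (P0.r0,P1.r0,P2.r0)
SC (10): <0 1 0> <0 1 2> <0 2 0> <0 2 2> <2 0 0> <2 0 2> <2 1 0> <2 1 2> <2 2 0> <2 2 2>
TSO (12): <0 0 0> <0 0 2> <0 1 0> <0 1 2> <0 2 0> <0 2 2> <2 0 0> <2 0 2> <2 1 0> <2 1 2> <2 2 0> <2 2 2>
PSO (12): <0 0 0> <0 0 2> <0 1 0> <0 1 2> <0 2 0> <0 2 2> <2 0 0> <2 0 2> <2 1 0> <2 1 2> <2 2 0> <2 2 2>
target <0 0 0> ∈ {TSO,PSO}

SC:no TSO:yes PSO:yes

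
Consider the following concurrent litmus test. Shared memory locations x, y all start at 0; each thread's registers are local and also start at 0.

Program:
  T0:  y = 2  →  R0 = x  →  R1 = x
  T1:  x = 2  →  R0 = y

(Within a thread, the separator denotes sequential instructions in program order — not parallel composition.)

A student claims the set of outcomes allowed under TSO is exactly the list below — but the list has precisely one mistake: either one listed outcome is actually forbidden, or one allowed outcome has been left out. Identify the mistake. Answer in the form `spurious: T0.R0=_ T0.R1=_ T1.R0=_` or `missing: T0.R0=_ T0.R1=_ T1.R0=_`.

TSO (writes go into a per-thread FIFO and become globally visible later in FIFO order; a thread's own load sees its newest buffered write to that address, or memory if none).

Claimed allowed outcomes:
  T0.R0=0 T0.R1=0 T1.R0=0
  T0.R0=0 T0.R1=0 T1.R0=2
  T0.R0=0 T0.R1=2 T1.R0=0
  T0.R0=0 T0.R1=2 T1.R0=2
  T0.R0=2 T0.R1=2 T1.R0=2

missing: T0.R0=2 T0.R1=2 T1.R0=0

outcome vector order: (T0.R0,T0.R1,T1.R0)
TSO: 6 outcomes — {(0,0,0); (0,0,2); (0,2,0); (0,2,2); (2,2,0); (2,2,2)}
TSO∖claimed = {(2,2,0)}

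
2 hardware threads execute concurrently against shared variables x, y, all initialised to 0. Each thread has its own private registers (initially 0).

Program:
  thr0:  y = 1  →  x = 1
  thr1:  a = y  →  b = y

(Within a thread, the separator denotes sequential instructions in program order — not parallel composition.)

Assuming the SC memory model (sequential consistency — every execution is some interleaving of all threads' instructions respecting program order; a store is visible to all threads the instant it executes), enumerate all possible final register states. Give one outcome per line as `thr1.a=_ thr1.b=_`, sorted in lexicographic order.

outcome vector order: (thr1.a,thr1.b)
|SC outcomes| = 3

thr1.a=0 thr1.b=0
thr1.a=0 thr1.b=1
thr1.a=1 thr1.b=1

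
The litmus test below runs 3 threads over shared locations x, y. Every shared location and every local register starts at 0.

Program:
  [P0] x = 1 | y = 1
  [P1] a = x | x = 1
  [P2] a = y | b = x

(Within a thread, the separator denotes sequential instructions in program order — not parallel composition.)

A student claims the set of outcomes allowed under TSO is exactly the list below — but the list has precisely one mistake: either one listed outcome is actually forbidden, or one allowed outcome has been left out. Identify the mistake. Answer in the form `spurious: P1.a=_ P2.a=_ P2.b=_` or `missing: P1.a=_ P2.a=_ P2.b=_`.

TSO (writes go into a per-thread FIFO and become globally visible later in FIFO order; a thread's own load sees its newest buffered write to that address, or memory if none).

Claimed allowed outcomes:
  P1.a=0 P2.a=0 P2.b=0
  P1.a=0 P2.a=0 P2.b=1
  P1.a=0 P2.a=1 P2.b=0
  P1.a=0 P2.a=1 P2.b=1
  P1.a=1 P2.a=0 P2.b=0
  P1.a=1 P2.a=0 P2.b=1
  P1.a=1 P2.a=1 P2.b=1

spurious: P1.a=0 P2.a=1 P2.b=0

outcome vector order: (P1.a,P2.a,P2.b)
TSO: 6 outcomes — {(0,0,0), (0,0,1), (0,1,1), (1,0,0), (1,0,1), (1,1,1)}
claimed∖TSO = {(0,1,0)}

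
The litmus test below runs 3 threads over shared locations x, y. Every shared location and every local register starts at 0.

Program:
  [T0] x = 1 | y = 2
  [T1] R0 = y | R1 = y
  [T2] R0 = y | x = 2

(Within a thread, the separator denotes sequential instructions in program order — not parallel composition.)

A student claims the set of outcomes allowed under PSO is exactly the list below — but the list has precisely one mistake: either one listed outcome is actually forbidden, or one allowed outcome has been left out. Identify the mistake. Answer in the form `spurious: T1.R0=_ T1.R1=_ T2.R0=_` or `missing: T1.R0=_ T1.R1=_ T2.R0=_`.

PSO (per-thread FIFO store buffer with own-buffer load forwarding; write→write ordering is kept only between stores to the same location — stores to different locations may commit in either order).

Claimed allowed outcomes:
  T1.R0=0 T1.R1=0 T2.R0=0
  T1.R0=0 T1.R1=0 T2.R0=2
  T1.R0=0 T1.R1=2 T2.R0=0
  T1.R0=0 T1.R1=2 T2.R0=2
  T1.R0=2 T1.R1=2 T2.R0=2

outcome vector order: (T1.R0,T1.R1,T2.R0)
PSO: 6 outcomes — {0/0/0; 0/0/2; 0/2/0; 0/2/2; 2/2/0; 2/2/2}
PSO∖claimed = {2/2/0}

missing: T1.R0=2 T1.R1=2 T2.R0=0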